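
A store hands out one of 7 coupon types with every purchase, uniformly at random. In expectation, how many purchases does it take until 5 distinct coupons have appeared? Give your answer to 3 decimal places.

With k distinct coupons already seen, the next new one arrives after an expected 7/(7-k) purchases.
Sum over k = 0,...,4: E = 7/7 + 7/6 + 7/5 + 7/4 + 7/3 = 7.6500.

7.650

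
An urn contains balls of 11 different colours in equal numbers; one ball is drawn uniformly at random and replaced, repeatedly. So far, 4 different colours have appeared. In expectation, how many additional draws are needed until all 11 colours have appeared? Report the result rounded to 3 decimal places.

28.521

From k distinct to k+1 distinct takes on average 11/(11-k) draws.
Sum over k = 4,...,10: E = 11/7 + 11/6 + 11/5 + ... + 11/2 + 11/1 = 28.5214.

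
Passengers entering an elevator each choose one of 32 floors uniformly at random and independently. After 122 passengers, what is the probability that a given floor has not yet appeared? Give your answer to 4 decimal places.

On each passenger the fixed floor fails to appear with probability 31/32.
P(still missing after 122) = (31/32)^122 = 0.02079.

0.0208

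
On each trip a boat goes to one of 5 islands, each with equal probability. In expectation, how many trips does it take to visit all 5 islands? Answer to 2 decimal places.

The wait to go from k to k+1 distinct islands is geometric with mean 5/(5-k).
E[T] = 5/5 + 5/4 + 5/3 + 5/2 + 5/1 = 5·H_{5}.
H_{5} = 2.283, so E[T] = 11.417.

11.42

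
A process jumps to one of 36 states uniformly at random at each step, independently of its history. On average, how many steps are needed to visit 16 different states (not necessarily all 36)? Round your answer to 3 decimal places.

With k distinct states already seen, the next new one arrives after an expected 36/(36-k) steps.
Sum over k = 0,...,15: E = 36/36 + 36/35 + 36/34 + ... + 36/22 + 36/21 = 20.7655.

20.766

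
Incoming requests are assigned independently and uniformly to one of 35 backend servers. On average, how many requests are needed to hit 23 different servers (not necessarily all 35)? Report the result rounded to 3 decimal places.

With k distinct servers already seen, the next new one arrives after an expected 35/(35-k) requests.
Sum over k = 0,...,22: E = 35/35 + 35/34 + 35/33 + ... + 35/14 + 35/13 = 36.5250.

36.525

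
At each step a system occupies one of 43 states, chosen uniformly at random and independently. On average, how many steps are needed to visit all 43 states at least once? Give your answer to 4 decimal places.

187.0499

Split into phases: going from k distinct to k+1 distinct takes on average 43/(43-k) steps.
E[T] = 43/43 + 43/42 + 43/41 + ... + 43/2 + 43/1 = 43·H_{43}.
H_{43} = 4.35000, so E[T] = 187.04994.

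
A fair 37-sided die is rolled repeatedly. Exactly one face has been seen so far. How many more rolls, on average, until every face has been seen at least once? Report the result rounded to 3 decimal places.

154.459

The wait to go from k to k+1 distinct faces is geometric with mean 37/(37-k).
Sum over k = 1,...,36: E = 37/36 + 37/35 + 37/34 + ... + 37/2 + 37/1 = 154.4587.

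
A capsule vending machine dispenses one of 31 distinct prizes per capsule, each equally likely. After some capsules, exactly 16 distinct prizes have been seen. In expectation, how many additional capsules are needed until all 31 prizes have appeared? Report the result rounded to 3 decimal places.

With k distinct prizes already seen, the next new one takes an expected 31/(31-k) capsules.
Sum over k = 16,...,30: E = 31/15 + 31/14 + 31/13 + ... + 31/2 + 31/1 = 102.8651.

102.865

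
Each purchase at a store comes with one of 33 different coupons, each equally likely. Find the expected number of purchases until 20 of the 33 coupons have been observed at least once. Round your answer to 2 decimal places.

Going from k to k+1 distinct takes a geometric number of purchases with mean 33/(33-k).
Sum over k = 0,...,19: E = 33/33 + 33/32 + 33/31 + ... + 33/15 + 33/14 = 29.986.

29.99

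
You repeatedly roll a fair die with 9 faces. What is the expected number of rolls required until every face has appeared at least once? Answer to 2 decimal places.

After k distinct faces have appeared, the next roll gives a new one with probability (9-k)/9, so the expected wait for the (k+1)-th is 9/(9-k).
E[T] = 9/9 + 9/8 + 9/7 + ... + 9/2 + 9/1 = 9·H_{9}.
H_{9} = 2.829, so E[T] = 25.461.

25.46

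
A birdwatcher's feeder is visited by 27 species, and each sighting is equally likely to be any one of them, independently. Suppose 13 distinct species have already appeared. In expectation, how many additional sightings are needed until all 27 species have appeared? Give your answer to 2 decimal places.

The wait to go from k to k+1 distinct species is geometric with mean 27/(27-k).
Sum over k = 13,...,26: E = 27/14 + 27/13 + 27/12 + ... + 27/2 + 27/1 = 87.792.

87.79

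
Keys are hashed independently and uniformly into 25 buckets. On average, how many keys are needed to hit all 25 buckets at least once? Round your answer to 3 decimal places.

95.399

The wait to go from k to k+1 distinct buckets is geometric with mean 25/(25-k).
E[T] = 25/25 + 25/24 + 25/23 + ... + 25/2 + 25/1 = 25·H_{25}.
H_{25} = 3.8160, so E[T] = 95.3990.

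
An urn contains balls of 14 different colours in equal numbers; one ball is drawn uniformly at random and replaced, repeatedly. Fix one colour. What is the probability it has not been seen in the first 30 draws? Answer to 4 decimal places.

0.1083

On each draw the fixed colour fails to appear with probability 13/14.
P(still missing after 30) = (13/14)^30 = 0.10826.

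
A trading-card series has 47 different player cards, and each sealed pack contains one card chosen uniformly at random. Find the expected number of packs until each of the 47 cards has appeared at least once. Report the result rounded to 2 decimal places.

After k distinct cards have appeared, the next pack gives a new one with probability (47-k)/47, so the expected wait for the (k+1)-th is 47/(47-k).
E[T] = 47/47 + 47/46 + 47/45 + ... + 47/2 + 47/1 = 47·H_{47}.
H_{47} = 4.438, so E[T] = 208.584.

208.58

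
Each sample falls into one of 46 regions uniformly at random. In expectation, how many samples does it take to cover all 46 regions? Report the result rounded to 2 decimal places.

203.17

The wait to go from k to k+1 distinct regions is geometric with mean 46/(46-k).
E[T] = 46/46 + 46/45 + 46/44 + ... + 46/2 + 46/1 = 46·H_{46}.
H_{46} = 4.417, so E[T] = 203.168.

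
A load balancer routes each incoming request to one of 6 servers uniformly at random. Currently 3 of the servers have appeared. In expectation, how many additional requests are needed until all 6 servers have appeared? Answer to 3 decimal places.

11.000

With k distinct servers already seen, the next new one takes an expected 6/(6-k) requests.
Sum over k = 3,...,5: E = 6/3 + 6/2 + 6/1 = 11.0000.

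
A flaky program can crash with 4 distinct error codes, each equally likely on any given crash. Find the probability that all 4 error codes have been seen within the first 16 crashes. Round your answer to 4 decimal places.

0.9600

Let A_i be the event that error code i is missing after 16 crashes. By inclusion–exclusion on the A_i,
P(all seen) = Σ_{j=0}^{4} (-1)^j C(4,j)((4-j)/4)^16
= 1.00000 - 0.04009 + 0.00009 - 0.00000 + 0.00000
= 0.96000.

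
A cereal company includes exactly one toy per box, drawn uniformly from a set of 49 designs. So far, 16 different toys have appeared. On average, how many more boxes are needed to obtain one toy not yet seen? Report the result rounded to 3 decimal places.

Each box yields a new toy with probability (49-16)/49 = 33/49, so the wait is geometric with mean 49/33.
E = 49/33 = 1.4848.

1.485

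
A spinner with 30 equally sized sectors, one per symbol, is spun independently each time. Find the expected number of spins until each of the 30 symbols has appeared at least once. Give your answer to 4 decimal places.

119.8496

After k distinct symbols have appeared, the next spin gives a new one with probability (30-k)/30, so the expected wait for the (k+1)-th is 30/(30-k).
E[T] = 30/30 + 30/29 + 30/28 + ... + 30/2 + 30/1 = 30·H_{30}.
H_{30} = 3.99499, so E[T] = 119.84961.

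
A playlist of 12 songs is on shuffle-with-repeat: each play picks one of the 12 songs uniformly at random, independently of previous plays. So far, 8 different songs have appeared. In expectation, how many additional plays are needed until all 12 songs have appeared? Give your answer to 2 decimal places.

25.00

From k distinct to k+1 distinct takes on average 12/(12-k) plays.
Sum over k = 8,...,11: E = 12/4 + 12/3 + 12/2 + 12/1 = 25.000.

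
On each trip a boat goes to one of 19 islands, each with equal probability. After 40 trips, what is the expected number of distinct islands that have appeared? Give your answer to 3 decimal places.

For each island, P(seen in 40 trips) = 1 - (18/19)^40 = 0.8850.
By linearity of expectation, E[distinct seen] = 19·(1 - (18/19)^40) = 16.8147.

16.815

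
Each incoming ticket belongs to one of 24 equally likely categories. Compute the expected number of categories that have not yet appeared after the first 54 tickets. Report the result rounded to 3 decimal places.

2.411

For each category, P(unseen after 54) = (23/24)^54 = 0.1004.
By linearity of expectation, E[unseen] = 24·(23/24)^54 = 2.4105.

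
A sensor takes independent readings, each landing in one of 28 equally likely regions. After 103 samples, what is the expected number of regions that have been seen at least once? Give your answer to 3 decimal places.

For each region, P(seen in 103 samples) = 1 - (27/28)^103 = 0.9764.
By linearity of expectation, E[distinct seen] = 28·(1 - (27/28)^103) = 27.3388.

27.339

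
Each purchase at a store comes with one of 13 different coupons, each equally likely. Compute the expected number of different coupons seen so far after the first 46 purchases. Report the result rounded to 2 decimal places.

12.67

For each coupon, P(seen in 46 purchases) = 1 - (12/13)^46 = 0.975.
By linearity of expectation, E[distinct seen] = 13·(1 - (12/13)^46) = 12.673.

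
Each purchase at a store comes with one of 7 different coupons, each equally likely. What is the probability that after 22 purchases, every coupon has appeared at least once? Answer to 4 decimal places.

By inclusion–exclusion over which coupons are missing,
P(all seen) = Σ_{j=0}^{7} (-1)^j C(7,j)((7-j)/7)^22
= 1.00000 - 0.23565 + 0.01281 - 0.00016 + 0.00000 - 0.00000 + 0.00000 - 0.00000
= 0.77700.

0.7770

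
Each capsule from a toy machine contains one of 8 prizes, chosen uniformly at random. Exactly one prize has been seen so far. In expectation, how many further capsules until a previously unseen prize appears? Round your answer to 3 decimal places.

Each capsule yields a new prize with probability (8-1)/8 = 7/8, so the wait is geometric with mean 8/7.
E = 8/7 = 1.1429.

1.143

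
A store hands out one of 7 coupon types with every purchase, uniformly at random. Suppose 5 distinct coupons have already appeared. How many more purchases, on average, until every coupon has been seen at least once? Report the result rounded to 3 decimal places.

The wait to go from k to k+1 distinct coupons is geometric with mean 7/(7-k).
Sum over k = 5,...,6: E = 7/2 + 7/1 = 10.5000.

10.500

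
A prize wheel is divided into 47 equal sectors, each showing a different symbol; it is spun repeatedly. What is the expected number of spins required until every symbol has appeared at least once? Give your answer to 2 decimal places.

208.58

The wait to go from k to k+1 distinct symbols is geometric with mean 47/(47-k).
E[T] = 47/47 + 47/46 + 47/45 + ... + 47/2 + 47/1 = 47·H_{47}.
H_{47} = 4.438, so E[T] = 208.584.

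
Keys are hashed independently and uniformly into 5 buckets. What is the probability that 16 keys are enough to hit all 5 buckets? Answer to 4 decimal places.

0.8621

By inclusion–exclusion over which buckets are missing,
P(all seen) = Σ_{j=0}^{5} (-1)^j C(5,j)((5-j)/5)^16
= 1.00000 - 0.14074 + 0.00282 - 0.00000 + 0.00000 - 0.00000
= 0.86208.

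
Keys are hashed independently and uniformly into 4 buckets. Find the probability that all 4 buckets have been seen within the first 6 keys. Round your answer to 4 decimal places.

0.3809

By inclusion–exclusion over which buckets are missing,
P(all seen) = Σ_{j=0}^{4} (-1)^j C(4,j)((4-j)/4)^6
= 1.00000 - 0.71191 + 0.09375 - 0.00098 + 0.00000
= 0.38086.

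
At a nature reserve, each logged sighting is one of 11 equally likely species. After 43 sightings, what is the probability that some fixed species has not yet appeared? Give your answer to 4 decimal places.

Each sighting misses the fixed species with probability (11-1)/11 = 10/11, independently.
P(still missing after 43) = (10/11)^43 = 0.01660.

0.0166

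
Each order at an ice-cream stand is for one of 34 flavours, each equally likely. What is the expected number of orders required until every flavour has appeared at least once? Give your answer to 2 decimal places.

140.02

After k distinct flavours have appeared, the next order gives a new one with probability (34-k)/34, so the expected wait for the (k+1)-th is 34/(34-k).
E[T] = 34/34 + 34/33 + 34/32 + ... + 34/2 + 34/1 = 34·H_{34}.
H_{34} = 4.118, so E[T] = 140.019.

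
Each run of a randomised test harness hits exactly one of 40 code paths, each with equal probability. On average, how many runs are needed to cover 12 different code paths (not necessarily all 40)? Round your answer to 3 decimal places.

14.055

Going from k to k+1 distinct takes a geometric number of runs with mean 40/(40-k).
Sum over k = 0,...,11: E = 40/40 + 40/39 + 40/38 + ... + 40/30 + 40/29 = 14.0549.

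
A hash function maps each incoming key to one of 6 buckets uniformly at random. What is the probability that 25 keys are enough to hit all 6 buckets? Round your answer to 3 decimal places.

0.938

By inclusion–exclusion over which buckets are missing,
P(all seen) = Σ_{j=0}^{6} (-1)^j C(6,j)((6-j)/6)^25
= 1.0000 - 0.0629 + 0.0006 - 0.0000 + 0.0000 - 0.0000 + 0.0000
= 0.9377.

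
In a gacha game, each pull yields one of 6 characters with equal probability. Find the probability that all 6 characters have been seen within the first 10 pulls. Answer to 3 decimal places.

By inclusion–exclusion over which characters are missing,
P(all seen) = Σ_{j=0}^{6} (-1)^j C(6,j)((6-j)/6)^10
= 1.0000 - 0.9690 + 0.2601 - 0.0195 + 0.0003 - 0.0000 + 0.0000
= 0.2718.

0.272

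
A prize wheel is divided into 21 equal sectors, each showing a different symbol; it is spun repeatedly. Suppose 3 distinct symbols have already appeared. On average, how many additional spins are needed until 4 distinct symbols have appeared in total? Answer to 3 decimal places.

The wait to go from k to k+1 distinct symbols is geometric with mean 21/(21-k).
Only the k = 3 term is needed: E = 21/18 = 1.1667.

1.167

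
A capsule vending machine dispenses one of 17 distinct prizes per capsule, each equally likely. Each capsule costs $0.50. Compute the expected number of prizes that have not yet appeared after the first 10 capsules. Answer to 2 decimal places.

9.27

For each prize, P(unseen after 10) = (16/17)^10 = 0.545.
By linearity of expectation, E[unseen] = 17·(16/17)^10 = 9.272.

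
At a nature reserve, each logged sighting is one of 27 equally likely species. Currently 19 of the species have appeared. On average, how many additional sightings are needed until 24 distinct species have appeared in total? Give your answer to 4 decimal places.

The wait to go from k to k+1 distinct species is geometric with mean 27/(27-k).
Sum over k = 19,...,23: E = 27/8 + 27/7 + 27/6 + 27/5 + 27/4 = 23.88214.

23.8821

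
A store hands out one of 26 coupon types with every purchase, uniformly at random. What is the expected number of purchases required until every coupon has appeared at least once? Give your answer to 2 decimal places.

After k distinct coupons have appeared, the next purchase gives a new one with probability (26-k)/26, so the expected wait for the (k+1)-th is 26/(26-k).
E[T] = 26/26 + 26/25 + 26/24 + ... + 26/2 + 26/1 = 26·H_{26}.
H_{26} = 3.854, so E[T] = 100.215.

100.21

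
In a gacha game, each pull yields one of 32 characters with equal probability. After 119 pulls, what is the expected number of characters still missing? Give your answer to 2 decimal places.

0.73

For each character, P(unseen after 119) = (31/32)^119 = 0.023.
By linearity of expectation, E[unseen] = 32·(31/32)^119 = 0.732.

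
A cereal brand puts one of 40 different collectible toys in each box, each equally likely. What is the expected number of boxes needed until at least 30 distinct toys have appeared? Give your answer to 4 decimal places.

53.9830

With k distinct toys already seen, the next new one arrives after an expected 40/(40-k) boxes.
Sum over k = 0,...,29: E = 40/40 + 40/39 + 40/38 + ... + 40/12 + 40/11 = 53.98299.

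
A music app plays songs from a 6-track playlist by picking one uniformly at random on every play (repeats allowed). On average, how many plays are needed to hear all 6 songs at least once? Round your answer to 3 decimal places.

14.700

The wait to go from k to k+1 distinct songs is geometric with mean 6/(6-k).
E[T] = 6/6 + 6/5 + 6/4 + 6/3 + 6/2 + 6/1 = 6·H_{6}.
H_{6} = 2.4500, so E[T] = 14.7000.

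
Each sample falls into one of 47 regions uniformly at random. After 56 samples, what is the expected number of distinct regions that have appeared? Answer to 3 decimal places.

For each region, P(seen in 56 samples) = 1 - (46/47)^56 = 0.7001.
By linearity of expectation, E[distinct seen] = 47·(1 - (46/47)^56) = 32.9053.

32.905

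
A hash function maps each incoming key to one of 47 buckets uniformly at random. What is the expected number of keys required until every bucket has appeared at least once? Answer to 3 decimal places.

After k distinct buckets have appeared, the next key gives a new one with probability (47-k)/47, so the expected wait for the (k+1)-th is 47/(47-k).
E[T] = 47/47 + 47/46 + 47/45 + ... + 47/2 + 47/1 = 47·H_{47}.
H_{47} = 4.4380, so E[T] = 208.5843.

208.584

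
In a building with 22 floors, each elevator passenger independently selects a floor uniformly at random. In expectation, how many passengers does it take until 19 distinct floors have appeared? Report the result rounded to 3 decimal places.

40.865

With k distinct floors already seen, the next new one arrives after an expected 22/(22-k) passengers.
Sum over k = 0,...,18: E = 22/22 + 22/21 + 22/20 + ... + 22/5 + 22/4 = 40.8646.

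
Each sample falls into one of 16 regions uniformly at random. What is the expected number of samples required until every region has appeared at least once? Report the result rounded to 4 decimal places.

54.0917

The wait to go from k to k+1 distinct regions is geometric with mean 16/(16-k).
E[T] = 16/16 + 16/15 + 16/14 + ... + 16/2 + 16/1 = 16·H_{16}.
H_{16} = 3.38073, so E[T] = 54.09166.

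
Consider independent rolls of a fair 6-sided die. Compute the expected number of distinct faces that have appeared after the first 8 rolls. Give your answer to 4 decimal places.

4.6046

For each face, P(seen in 8 rolls) = 1 - (5/6)^8 = 0.76743.
By linearity of expectation, E[distinct seen] = 6·(1 - (5/6)^8) = 4.60459.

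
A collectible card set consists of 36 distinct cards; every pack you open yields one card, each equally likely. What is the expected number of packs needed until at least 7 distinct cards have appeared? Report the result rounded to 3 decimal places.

7.665

With k distinct cards already seen, the next new one arrives after an expected 36/(36-k) packs.
Sum over k = 0,...,6: E = 36/36 + 36/35 + 36/34 + ... + 36/31 + 36/30 = 7.6646.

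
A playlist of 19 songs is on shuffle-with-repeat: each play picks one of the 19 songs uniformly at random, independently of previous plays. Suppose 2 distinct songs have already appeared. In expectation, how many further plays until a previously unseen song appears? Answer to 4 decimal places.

1.1176

Each play yields a new song with probability (19-2)/19 = 17/19, so the wait is geometric with mean 19/17.
E = 19/17 = 1.11765.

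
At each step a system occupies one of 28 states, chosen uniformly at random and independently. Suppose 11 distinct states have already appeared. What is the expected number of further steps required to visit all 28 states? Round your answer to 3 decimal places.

96.307

With k distinct states already seen, the next new one takes an expected 28/(28-k) steps.
Sum over k = 11,...,27: E = 28/17 + 28/16 + 28/15 + ... + 28/2 + 28/1 = 96.3075.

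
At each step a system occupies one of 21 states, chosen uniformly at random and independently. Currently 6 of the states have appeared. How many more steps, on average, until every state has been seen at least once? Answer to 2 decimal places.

69.68

The wait to go from k to k+1 distinct states is geometric with mean 21/(21-k).
Sum over k = 6,...,20: E = 21/15 + 21/14 + 21/13 + ... + 21/2 + 21/1 = 69.683.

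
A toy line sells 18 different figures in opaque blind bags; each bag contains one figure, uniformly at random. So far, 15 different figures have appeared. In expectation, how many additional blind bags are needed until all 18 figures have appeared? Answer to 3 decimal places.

33.000

The wait to go from k to k+1 distinct figures is geometric with mean 18/(18-k).
Sum over k = 15,...,17: E = 18/3 + 18/2 + 18/1 = 33.0000.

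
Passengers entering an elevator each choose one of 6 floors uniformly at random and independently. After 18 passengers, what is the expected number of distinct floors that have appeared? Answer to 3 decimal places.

5.775

For each floor, P(seen in 18 passengers) = 1 - (5/6)^18 = 0.9624.
By linearity of expectation, E[distinct seen] = 6·(1 - (5/6)^18) = 5.7746.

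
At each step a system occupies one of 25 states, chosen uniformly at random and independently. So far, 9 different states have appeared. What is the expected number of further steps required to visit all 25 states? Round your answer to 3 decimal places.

84.518

The wait to go from k to k+1 distinct states is geometric with mean 25/(25-k).
Sum over k = 9,...,24: E = 25/16 + 25/15 + 25/14 + ... + 25/2 + 25/1 = 84.5182.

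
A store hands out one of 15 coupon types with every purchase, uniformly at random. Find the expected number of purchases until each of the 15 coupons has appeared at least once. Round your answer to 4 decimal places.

Split into phases: going from k distinct to k+1 distinct takes on average 15/(15-k) purchases.
E[T] = 15/15 + 15/14 + 15/13 + ... + 15/2 + 15/1 = 15·H_{15}.
H_{15} = 3.31823, so E[T] = 49.77343.

49.7734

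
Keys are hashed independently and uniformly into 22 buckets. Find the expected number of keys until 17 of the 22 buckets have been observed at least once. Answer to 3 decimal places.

30.965

Going from k to k+1 distinct takes a geometric number of keys with mean 22/(22-k).
Sum over k = 0,...,16: E = 22/22 + 22/21 + 22/20 + ... + 22/7 + 22/6 = 30.9646.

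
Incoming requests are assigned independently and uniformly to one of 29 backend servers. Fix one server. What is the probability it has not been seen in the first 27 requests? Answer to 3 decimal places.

0.388

On each request the fixed server fails to appear with probability 28/29.
P(still missing after 27) = (28/29)^27 = 0.3877.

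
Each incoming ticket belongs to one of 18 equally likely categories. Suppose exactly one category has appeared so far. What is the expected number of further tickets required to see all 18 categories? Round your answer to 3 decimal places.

The wait to go from k to k+1 distinct categories is geometric with mean 18/(18-k).
Sum over k = 1,...,17: E = 18/17 + 18/16 + 18/15 + ... + 18/2 + 18/1 = 61.9119.

61.912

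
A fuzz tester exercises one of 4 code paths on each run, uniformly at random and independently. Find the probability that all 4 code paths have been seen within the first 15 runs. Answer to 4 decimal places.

0.9467

Let A_i be the event that code path i is missing after 15 runs. By inclusion–exclusion on the A_i,
P(all seen) = Σ_{j=0}^{4} (-1)^j C(4,j)((4-j)/4)^15
= 1.00000 - 0.05345 + 0.00018 - 0.00000 + 0.00000
= 0.94673.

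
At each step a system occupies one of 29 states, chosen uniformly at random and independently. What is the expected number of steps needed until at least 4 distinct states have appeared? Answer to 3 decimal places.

Going from k to k+1 distinct takes a geometric number of steps with mean 29/(29-k).
Sum over k = 0,...,3: E = 29/29 + 29/28 + 29/27 + 29/26 = 4.2252.

4.225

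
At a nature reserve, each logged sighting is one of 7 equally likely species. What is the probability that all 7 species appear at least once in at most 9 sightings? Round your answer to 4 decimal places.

Let A_i be the event that species i is missing after 9 sightings. By inclusion–exclusion on the A_i,
P(all seen) = Σ_{j=0}^{7} (-1)^j C(7,j)((7-j)/7)^9
= 1.00000 - 1.74814 + 1.01641 - 0.22737 + 0.01707 - 0.00027 + 0.00000 - 0.00000
= 0.05770.

0.0577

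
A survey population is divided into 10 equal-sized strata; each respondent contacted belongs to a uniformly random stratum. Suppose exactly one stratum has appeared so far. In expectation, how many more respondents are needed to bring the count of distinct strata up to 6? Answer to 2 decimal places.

7.46

From k distinct to k+1 distinct takes on average 10/(10-k) respondents.
Sum over k = 1,...,5: E = 10/9 + 10/8 + 10/7 + 10/6 + 10/5 = 7.456.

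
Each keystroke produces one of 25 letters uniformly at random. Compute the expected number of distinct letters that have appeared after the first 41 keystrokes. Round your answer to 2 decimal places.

For each letter, P(seen in 41 keystrokes) = 1 - (24/25)^41 = 0.812.
By linearity of expectation, E[distinct seen] = 25·(1 - (24/25)^41) = 20.311.

20.31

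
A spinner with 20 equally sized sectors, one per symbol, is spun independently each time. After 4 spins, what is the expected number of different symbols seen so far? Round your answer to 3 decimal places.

3.710

For each symbol, P(seen in 4 spins) = 1 - (19/20)^4 = 0.1855.
By linearity of expectation, E[distinct seen] = 20·(1 - (19/20)^4) = 3.7099.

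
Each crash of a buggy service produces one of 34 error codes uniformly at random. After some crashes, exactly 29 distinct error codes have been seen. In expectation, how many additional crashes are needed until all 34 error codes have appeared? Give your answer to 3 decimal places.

The wait to go from k to k+1 distinct error codes is geometric with mean 34/(34-k).
Sum over k = 29,...,33: E = 34/5 + 34/4 + 34/3 + 34/2 + 34/1 = 77.6333.

77.633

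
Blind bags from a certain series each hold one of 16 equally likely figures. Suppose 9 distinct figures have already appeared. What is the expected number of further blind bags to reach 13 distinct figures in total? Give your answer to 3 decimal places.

From k distinct to k+1 distinct takes on average 16/(16-k) blind bags.
Sum over k = 9,...,12: E = 16/7 + 16/6 + 16/5 + 16/4 = 12.1524.

12.152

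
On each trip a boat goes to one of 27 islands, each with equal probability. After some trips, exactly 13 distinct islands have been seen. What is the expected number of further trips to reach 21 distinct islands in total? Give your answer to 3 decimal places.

The wait to go from k to k+1 distinct islands is geometric with mean 27/(27-k).
Sum over k = 13,...,20: E = 27/14 + 27/13 + 27/12 + ... + 27/8 + 27/7 = 21.6422.

21.642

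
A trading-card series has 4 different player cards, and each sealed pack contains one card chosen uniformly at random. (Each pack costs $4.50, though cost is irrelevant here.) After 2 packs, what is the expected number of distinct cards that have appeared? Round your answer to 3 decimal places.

For each card, P(seen in 2 packs) = 1 - (3/4)^2 = 0.4375.
By linearity of expectation, E[distinct seen] = 4·(1 - (3/4)^2) = 1.7500.

1.750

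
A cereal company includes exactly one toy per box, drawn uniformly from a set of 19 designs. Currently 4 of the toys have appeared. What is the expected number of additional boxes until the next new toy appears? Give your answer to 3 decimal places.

1.267

Each box yields a new toy with probability (19-4)/19 = 15/19, so the wait is geometric with mean 19/15.
E = 19/15 = 1.2667.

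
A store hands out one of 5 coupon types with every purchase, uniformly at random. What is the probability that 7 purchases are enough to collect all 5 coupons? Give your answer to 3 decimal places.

Let A_i be the event that coupon i is missing after 7 purchases. By inclusion–exclusion on the A_i,
P(all seen) = Σ_{j=0}^{5} (-1)^j C(5,j)((5-j)/5)^7
= 1.0000 - 1.0486 + 0.2799 - 0.0164 + 0.0001 - 0.0000
= 0.2150.

0.215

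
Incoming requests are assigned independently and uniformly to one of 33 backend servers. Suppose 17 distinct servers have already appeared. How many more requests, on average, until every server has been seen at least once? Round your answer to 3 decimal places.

From k distinct to k+1 distinct takes on average 33/(33-k) requests.
Sum over k = 17,...,32: E = 33/16 + 33/15 + 33/14 + ... + 33/2 + 33/1 = 111.5641.

111.564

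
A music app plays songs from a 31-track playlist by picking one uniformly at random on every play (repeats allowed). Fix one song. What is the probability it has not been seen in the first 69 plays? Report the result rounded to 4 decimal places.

Each play misses the fixed song with probability (31-1)/31 = 30/31, independently.
P(still missing after 69) = (30/31)^69 = 0.10409.

0.1041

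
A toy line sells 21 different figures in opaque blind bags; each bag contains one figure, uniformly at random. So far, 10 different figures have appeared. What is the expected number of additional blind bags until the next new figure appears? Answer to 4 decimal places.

The number of blind bags until the next new figure is geometric with success probability 11/21, so its mean is 21/11.
E = 21/11 = 1.90909.

1.9091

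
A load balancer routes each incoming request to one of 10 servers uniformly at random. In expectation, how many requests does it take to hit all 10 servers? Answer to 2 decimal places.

Split into phases: going from k distinct to k+1 distinct takes on average 10/(10-k) requests.
E[T] = 10/10 + 10/9 + 10/8 + ... + 10/2 + 10/1 = 10·H_{10}.
H_{10} = 2.929, so E[T] = 29.290.

29.29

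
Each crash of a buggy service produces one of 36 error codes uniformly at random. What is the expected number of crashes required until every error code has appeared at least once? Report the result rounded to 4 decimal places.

The wait to go from k to k+1 distinct error codes is geometric with mean 36/(36-k).
E[T] = 36/36 + 36/35 + 36/34 + ... + 36/2 + 36/1 = 36·H_{36}.
H_{36} = 4.17456, so E[T] = 150.28413.

150.2841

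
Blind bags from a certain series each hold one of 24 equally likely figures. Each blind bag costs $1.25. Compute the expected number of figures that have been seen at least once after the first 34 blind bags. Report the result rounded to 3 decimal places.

For each figure, P(seen in 34 blind bags) = 1 - (23/24)^34 = 0.7647.
By linearity of expectation, E[distinct seen] = 24·(1 - (23/24)^34) = 18.3536.

18.354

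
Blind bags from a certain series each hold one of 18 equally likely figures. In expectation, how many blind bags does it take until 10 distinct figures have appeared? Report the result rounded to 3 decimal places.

Going from k to k+1 distinct takes a geometric number of blind bags with mean 18/(18-k).
Sum over k = 0,...,9: E = 18/18 + 18/17 + 18/16 + ... + 18/10 + 18/9 = 13.9905.

13.991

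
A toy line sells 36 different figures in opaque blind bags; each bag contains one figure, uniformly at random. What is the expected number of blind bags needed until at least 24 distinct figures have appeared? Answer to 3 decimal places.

38.569

Going from k to k+1 distinct takes a geometric number of blind bags with mean 36/(36-k).
Sum over k = 0,...,23: E = 36/36 + 36/35 + 36/34 + ... + 36/14 + 36/13 = 38.5685.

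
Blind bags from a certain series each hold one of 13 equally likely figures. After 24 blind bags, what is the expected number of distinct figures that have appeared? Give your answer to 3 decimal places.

For each figure, P(seen in 24 blind bags) = 1 - (12/13)^24 = 0.8535.
By linearity of expectation, E[distinct seen] = 13·(1 - (12/13)^24) = 11.0961.

11.096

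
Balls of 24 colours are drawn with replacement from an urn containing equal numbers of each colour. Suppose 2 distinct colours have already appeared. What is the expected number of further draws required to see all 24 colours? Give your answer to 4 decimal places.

With k distinct colours already seen, the next new one takes an expected 24/(24-k) draws.
Sum over k = 2,...,23: E = 24/22 + 24/21 + 24/20 + ... + 24/2 + 24/1 = 88.57952.

88.5795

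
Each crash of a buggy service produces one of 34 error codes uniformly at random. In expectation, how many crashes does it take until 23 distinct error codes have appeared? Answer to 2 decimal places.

37.34

With k distinct error codes already seen, the next new one arrives after an expected 34/(34-k) crashes.
Sum over k = 0,...,22: E = 34/34 + 34/33 + 34/32 + ... + 34/13 + 34/12 = 37.343.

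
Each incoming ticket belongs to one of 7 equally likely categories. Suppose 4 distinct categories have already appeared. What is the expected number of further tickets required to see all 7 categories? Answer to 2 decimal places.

12.83

The wait to go from k to k+1 distinct categories is geometric with mean 7/(7-k).
Sum over k = 4,...,6: E = 7/3 + 7/2 + 7/1 = 12.833.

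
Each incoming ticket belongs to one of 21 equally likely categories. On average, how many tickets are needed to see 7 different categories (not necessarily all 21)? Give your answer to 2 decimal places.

8.27

Going from k to k+1 distinct takes a geometric number of tickets with mean 21/(21-k).
Sum over k = 0,...,6: E = 21/21 + 21/20 + 21/19 + ... + 21/16 + 21/15 = 8.270.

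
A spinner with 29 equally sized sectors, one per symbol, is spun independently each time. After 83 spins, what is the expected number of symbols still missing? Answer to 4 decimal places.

1.5757

For each symbol, P(unseen after 83) = (28/29)^83 = 0.05434.
By linearity of expectation, E[unseen] = 29·(28/29)^83 = 1.57573.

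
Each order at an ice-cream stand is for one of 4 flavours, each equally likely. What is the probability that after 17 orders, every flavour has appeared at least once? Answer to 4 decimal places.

0.9700

By inclusion–exclusion over which flavours are missing,
P(all seen) = Σ_{j=0}^{4} (-1)^j C(4,j)((4-j)/4)^17
= 1.00000 - 0.03007 + 0.00005 - 0.00000 + 0.00000
= 0.96998.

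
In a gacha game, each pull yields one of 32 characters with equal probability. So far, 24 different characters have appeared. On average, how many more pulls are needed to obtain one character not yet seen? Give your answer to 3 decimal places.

4.000

The number of pulls until the next new character is geometric with success probability 8/32, so its mean is 32/8.
E = 32/8 = 4.0000.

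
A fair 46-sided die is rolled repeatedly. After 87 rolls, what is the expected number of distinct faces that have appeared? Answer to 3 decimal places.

39.203

For each face, P(seen in 87 rolls) = 1 - (45/46)^87 = 0.8522.
By linearity of expectation, E[distinct seen] = 46·(1 - (45/46)^87) = 39.2030.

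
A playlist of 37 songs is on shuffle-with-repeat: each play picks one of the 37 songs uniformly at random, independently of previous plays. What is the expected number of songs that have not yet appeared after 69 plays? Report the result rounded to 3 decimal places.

For each song, P(unseen after 69) = (36/37)^69 = 0.1510.
By linearity of expectation, E[unseen] = 37·(36/37)^69 = 5.5867.

5.587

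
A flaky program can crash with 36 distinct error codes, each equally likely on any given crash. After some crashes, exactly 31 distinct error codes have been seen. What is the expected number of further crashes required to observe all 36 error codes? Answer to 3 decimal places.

With k distinct error codes already seen, the next new one takes an expected 36/(36-k) crashes.
Sum over k = 31,...,35: E = 36/5 + 36/4 + 36/3 + 36/2 + 36/1 = 82.2000.

82.200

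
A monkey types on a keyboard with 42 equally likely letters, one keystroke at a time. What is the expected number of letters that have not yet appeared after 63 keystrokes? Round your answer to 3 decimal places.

For each letter, P(unseen after 63) = (41/42)^63 = 0.2191.
By linearity of expectation, E[unseen] = 42·(41/42)^63 = 9.2029.

9.203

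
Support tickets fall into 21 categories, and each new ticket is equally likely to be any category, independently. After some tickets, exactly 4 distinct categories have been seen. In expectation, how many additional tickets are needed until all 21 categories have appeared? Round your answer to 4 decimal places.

72.2306

From k distinct to k+1 distinct takes on average 21/(21-k) tickets.
Sum over k = 4,...,20: E = 21/17 + 21/16 + 21/15 + ... + 21/2 + 21/1 = 72.23060.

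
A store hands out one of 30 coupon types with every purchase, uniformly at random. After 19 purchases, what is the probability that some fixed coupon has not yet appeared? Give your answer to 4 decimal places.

On each purchase the fixed coupon fails to appear with probability 29/30.
P(still missing after 19) = (29/30)^19 = 0.52512.

0.5251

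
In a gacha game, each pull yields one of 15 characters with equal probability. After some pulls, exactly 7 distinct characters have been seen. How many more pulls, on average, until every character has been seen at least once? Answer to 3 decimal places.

With k distinct characters already seen, the next new one takes an expected 15/(15-k) pulls.
Sum over k = 7,...,14: E = 15/8 + 15/7 + 15/6 + ... + 15/2 + 15/1 = 40.7679.

40.768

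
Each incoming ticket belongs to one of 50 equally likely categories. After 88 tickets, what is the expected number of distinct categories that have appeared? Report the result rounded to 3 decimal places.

For each category, P(seen in 88 tickets) = 1 - (49/50)^88 = 0.8310.
By linearity of expectation, E[distinct seen] = 50·(1 - (49/50)^88) = 41.5498.

41.550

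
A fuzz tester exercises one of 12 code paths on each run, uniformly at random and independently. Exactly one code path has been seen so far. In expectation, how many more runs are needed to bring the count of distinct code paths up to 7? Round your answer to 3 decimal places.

The wait to go from k to k+1 distinct code paths is geometric with mean 12/(12-k).
Sum over k = 1,...,6: E = 12/11 + 12/10 + 12/9 + 12/8 + 12/7 + 12/6 = 8.8385.

8.839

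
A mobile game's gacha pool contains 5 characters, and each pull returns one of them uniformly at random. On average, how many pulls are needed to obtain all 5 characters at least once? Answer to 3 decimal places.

Split into phases: going from k distinct to k+1 distinct takes on average 5/(5-k) pulls.
E[T] = 5/5 + 5/4 + 5/3 + 5/2 + 5/1 = 5·H_{5}.
H_{5} = 2.2833, so E[T] = 11.4167.

11.417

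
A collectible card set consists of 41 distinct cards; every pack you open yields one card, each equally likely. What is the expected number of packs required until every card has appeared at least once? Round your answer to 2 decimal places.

176.42

After k distinct cards have appeared, the next pack gives a new one with probability (41-k)/41, so the expected wait for the (k+1)-th is 41/(41-k).
E[T] = 41/41 + 41/40 + 41/39 + ... + 41/2 + 41/1 = 41·H_{41}.
H_{41} = 4.303, so E[T] = 176.420.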